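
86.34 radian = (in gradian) 5497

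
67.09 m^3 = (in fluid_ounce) 2.269e+06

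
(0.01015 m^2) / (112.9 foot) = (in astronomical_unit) 1.972e-15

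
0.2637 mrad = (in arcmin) 0.9065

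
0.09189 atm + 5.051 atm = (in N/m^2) 5.211e+05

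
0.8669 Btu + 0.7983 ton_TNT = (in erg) 3.34e+16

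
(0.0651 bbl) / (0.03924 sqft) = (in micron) 2.839e+06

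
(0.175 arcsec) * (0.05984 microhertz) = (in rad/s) 5.077e-14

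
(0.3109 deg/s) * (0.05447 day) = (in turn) 4.064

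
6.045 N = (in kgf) 0.6164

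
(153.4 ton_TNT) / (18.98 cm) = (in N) 3.382e+12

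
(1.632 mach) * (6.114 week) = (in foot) 6.742e+09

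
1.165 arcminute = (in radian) 0.0003389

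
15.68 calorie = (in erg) 6.561e+08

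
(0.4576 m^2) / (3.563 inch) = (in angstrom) 5.056e+10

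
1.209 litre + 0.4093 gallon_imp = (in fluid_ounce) 103.8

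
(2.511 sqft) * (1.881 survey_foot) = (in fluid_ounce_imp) 4707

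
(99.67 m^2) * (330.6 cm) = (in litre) 3.295e+05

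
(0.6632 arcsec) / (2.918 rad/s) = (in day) 1.275e-11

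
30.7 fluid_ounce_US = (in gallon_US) 0.2398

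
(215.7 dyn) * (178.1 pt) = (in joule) 0.0001355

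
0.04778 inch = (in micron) 1214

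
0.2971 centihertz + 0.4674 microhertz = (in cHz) 0.2971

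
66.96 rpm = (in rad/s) 7.012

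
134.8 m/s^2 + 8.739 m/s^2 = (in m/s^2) 143.5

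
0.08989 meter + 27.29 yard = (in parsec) 8.116e-16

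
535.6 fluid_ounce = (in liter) 15.84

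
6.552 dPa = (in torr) 0.004914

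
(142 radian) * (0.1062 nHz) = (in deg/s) 8.64e-07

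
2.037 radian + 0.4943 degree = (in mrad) 2046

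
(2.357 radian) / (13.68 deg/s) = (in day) 0.0001143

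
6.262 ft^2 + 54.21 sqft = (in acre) 0.001388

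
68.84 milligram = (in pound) 0.0001518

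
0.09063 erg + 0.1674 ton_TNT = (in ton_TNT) 0.1674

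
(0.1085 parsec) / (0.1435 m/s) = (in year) 7.398e+08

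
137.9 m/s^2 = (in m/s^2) 137.9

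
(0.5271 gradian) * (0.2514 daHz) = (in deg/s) 1.193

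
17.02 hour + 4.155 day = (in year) 0.01333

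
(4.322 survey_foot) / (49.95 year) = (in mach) 2.456e-12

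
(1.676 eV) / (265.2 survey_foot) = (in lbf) 7.468e-22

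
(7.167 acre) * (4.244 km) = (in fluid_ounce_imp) 4.332e+12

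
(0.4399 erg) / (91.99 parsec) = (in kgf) 1.58e-27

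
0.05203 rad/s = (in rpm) 0.4968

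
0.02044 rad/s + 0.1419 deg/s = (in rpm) 0.2188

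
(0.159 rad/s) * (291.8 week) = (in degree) 1.608e+09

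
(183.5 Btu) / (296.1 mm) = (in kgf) 6.667e+04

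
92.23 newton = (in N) 92.23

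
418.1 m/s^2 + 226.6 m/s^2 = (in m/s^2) 644.7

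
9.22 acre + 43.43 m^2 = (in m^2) 3.736e+04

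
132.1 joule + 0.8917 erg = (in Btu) 0.1252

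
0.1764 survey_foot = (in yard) 0.0588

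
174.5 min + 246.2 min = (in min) 420.7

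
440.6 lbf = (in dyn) 1.96e+08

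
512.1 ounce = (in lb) 32.01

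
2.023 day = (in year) 0.005542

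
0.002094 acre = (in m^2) 8.474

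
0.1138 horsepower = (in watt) 84.86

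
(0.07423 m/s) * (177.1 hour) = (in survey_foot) 1.553e+05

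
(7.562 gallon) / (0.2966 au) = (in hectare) 6.451e-17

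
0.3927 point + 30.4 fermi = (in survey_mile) 8.608e-08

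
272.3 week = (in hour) 4.575e+04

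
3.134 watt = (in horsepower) 0.004203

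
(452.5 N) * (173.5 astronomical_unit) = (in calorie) 2.807e+15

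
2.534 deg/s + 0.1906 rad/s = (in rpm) 2.242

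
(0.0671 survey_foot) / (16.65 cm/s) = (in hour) 3.412e-05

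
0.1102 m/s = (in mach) 0.0003236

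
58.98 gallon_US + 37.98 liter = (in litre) 261.2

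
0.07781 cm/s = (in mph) 0.001741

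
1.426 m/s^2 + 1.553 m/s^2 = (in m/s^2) 2.979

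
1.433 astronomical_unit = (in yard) 2.344e+11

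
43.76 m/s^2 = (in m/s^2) 43.76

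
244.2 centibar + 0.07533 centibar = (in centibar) 244.3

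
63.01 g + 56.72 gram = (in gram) 119.7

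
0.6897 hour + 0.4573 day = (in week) 0.06943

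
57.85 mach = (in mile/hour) 4.406e+04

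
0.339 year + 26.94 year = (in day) 9957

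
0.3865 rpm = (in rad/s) 0.04047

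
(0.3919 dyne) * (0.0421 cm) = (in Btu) 1.564e-12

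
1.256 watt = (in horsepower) 0.001684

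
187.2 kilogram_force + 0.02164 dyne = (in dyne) 1.836e+08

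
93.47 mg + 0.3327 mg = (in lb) 0.0002068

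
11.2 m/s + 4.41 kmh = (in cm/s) 1242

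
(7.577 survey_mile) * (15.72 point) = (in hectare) 0.006762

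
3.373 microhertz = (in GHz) 3.373e-15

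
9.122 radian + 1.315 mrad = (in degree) 522.7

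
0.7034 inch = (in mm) 17.87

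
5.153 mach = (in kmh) 6317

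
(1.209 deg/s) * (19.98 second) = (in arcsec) 8.696e+04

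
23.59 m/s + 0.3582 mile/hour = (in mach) 0.06975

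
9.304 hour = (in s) 3.349e+04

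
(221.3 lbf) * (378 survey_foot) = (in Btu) 107.5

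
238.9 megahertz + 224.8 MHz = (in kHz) 4.637e+05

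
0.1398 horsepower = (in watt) 104.2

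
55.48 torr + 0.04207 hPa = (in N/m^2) 7401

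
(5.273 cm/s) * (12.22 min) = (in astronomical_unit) 2.584e-10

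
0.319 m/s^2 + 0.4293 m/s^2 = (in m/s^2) 0.7483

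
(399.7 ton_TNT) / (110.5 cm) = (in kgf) 1.543e+11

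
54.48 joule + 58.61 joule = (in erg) 1.131e+09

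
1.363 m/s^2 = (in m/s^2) 1.363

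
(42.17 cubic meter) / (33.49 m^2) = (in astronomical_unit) 8.417e-12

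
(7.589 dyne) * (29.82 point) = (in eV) 4.983e+12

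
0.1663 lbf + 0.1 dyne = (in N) 0.7397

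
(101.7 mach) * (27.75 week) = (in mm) 5.812e+14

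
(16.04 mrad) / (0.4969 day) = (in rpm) 3.568e-06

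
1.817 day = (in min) 2616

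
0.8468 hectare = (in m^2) 8468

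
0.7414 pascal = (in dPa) 7.414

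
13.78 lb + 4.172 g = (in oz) 220.6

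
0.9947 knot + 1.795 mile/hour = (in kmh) 4.731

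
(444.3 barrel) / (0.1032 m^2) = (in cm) 6.845e+04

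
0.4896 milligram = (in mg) 0.4896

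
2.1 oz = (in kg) 0.05953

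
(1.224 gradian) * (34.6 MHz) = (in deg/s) 3.812e+07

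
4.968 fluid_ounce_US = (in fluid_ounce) 4.968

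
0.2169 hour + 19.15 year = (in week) 998.5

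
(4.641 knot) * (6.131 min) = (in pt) 2.49e+06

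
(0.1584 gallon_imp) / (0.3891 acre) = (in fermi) 4.573e+08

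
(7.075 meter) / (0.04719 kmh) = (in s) 539.7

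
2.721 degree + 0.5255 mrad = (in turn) 0.007642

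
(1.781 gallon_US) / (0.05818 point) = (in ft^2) 3536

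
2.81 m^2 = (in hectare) 0.000281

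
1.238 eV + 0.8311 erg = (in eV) 5.187e+11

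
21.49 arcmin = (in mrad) 6.251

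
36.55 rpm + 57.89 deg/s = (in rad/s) 4.838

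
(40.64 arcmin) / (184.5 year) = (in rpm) 1.94e-11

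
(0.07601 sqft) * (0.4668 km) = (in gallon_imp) 725.1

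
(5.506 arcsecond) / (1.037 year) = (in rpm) 7.795e-12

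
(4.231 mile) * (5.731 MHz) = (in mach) 1.146e+08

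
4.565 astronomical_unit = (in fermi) 6.829e+26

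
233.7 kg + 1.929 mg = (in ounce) 8244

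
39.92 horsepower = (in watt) 2.977e+04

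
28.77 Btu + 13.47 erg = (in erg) 3.035e+11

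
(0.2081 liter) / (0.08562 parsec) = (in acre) 1.946e-23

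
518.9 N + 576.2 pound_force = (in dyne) 3.082e+08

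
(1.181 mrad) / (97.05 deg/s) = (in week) 1.153e-09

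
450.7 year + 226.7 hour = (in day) 1.645e+05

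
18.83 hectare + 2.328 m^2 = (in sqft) 2.027e+06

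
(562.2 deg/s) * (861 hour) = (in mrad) 3.041e+10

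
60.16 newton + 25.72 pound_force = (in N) 174.6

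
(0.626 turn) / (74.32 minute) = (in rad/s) 0.0008821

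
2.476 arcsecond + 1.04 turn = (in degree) 374.4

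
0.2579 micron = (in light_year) 2.726e-23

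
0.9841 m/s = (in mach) 0.00289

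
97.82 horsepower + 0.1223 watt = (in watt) 7.294e+04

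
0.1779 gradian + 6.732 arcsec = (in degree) 0.162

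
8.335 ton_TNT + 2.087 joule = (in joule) 3.487e+10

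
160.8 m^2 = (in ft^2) 1731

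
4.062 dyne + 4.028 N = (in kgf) 0.4107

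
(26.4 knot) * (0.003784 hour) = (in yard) 202.3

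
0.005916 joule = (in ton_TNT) 1.414e-12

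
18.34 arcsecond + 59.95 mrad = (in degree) 3.44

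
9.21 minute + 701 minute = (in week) 0.07046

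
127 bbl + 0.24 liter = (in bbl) 127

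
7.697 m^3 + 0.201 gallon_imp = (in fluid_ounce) 2.603e+05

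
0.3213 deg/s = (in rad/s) 0.005608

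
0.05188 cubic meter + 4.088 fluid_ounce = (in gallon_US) 13.74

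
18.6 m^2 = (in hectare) 0.00186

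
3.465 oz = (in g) 98.23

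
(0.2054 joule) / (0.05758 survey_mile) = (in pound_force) 0.0004983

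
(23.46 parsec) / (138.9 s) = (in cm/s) 5.212e+17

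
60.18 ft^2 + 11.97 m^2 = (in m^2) 17.56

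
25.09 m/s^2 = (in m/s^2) 25.09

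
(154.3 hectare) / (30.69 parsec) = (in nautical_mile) 8.798e-16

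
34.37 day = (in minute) 4.949e+04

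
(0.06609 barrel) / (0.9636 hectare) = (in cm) 0.000109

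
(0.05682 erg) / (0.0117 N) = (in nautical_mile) 2.622e-10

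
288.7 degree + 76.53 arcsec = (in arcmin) 1.732e+04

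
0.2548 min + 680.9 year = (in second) 2.147e+10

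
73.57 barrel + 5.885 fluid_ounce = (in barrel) 73.57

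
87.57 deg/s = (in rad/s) 1.528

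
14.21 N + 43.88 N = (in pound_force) 13.06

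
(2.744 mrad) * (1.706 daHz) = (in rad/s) 0.04681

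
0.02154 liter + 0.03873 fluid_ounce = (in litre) 0.02269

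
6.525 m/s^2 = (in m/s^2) 6.525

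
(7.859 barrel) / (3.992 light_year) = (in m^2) 3.308e-17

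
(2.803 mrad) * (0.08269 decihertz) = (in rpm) 0.0002213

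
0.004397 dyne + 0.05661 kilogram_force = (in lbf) 0.1248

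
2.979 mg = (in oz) 0.0001051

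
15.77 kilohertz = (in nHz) 1.577e+13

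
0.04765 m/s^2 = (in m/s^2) 0.04765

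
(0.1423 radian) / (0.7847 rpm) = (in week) 2.863e-06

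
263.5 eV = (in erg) 4.222e-10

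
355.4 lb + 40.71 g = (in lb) 355.5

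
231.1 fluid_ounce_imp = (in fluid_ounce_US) 222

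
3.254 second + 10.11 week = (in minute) 1.019e+05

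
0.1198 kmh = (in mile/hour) 0.07444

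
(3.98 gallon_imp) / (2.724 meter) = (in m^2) 0.006642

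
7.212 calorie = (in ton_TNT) 7.212e-09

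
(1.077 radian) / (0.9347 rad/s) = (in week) 1.905e-06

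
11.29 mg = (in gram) 0.01129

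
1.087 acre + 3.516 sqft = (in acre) 1.087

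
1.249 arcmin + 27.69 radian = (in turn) 4.407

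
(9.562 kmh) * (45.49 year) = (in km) 3.81e+06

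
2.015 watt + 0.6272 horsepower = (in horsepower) 0.6299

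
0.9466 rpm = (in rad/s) 0.09913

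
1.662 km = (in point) 4.711e+06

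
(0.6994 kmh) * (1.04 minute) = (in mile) 0.007533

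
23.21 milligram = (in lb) 5.117e-05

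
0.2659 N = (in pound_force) 0.05978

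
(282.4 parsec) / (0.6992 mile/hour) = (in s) 2.788e+19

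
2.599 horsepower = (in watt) 1938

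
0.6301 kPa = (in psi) 0.09139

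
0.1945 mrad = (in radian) 0.0001945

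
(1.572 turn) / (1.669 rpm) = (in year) 1.792e-06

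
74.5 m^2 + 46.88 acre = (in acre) 46.9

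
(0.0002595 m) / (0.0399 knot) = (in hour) 3.512e-06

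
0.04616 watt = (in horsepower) 6.19e-05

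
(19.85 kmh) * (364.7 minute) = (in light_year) 1.275e-11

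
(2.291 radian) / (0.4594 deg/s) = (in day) 0.003307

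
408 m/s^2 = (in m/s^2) 408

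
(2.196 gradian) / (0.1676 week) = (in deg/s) 1.95e-05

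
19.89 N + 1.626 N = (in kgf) 2.194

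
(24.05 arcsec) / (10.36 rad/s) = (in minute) 1.876e-07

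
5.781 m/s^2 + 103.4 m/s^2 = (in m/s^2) 109.2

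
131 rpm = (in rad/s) 13.72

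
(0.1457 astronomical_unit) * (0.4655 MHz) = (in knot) 1.972e+16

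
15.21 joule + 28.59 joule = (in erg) 4.38e+08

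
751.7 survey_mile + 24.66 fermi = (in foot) 3.969e+06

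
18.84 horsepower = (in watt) 1.405e+04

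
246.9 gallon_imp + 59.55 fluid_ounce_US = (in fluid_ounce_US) 3.801e+04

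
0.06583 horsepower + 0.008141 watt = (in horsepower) 0.06584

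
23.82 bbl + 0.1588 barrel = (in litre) 3812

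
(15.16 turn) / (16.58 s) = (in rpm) 54.86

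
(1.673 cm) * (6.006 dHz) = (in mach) 2.951e-05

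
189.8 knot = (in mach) 0.2868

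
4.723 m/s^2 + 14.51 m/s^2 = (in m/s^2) 19.23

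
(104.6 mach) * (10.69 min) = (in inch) 8.994e+08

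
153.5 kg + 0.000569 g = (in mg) 1.535e+08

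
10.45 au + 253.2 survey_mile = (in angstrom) 1.563e+22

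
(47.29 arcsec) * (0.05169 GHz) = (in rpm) 1.132e+05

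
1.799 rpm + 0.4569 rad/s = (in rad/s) 0.6453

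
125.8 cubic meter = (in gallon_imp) 2.767e+04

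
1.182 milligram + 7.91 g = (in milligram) 7911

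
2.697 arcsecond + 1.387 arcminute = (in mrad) 0.4165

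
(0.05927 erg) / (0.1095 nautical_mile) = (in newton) 2.923e-11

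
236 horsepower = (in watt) 1.76e+05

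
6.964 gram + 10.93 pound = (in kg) 4.965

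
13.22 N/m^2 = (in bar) 0.0001322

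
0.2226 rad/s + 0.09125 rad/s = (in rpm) 2.997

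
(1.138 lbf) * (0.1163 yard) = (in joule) 0.5383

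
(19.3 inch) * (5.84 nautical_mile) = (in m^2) 5302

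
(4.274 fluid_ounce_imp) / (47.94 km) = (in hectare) 2.533e-13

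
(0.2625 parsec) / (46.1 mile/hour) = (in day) 4.549e+09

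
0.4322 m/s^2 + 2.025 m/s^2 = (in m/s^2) 2.457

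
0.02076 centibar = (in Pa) 20.76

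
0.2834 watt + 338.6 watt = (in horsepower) 0.4545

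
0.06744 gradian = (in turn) 0.0001686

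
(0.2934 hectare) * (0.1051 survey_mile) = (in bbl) 3.121e+06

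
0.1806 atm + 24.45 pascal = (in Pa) 1.832e+04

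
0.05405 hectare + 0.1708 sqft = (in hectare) 0.05405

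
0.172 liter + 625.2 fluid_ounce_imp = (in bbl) 0.1128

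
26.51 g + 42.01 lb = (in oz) 673.1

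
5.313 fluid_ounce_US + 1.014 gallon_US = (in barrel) 0.02513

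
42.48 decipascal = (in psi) 0.0006161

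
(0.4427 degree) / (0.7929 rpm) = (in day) 1.077e-06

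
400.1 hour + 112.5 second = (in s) 1.44e+06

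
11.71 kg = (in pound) 25.82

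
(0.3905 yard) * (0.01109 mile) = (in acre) 0.001575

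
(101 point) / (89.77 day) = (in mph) 1.028e-08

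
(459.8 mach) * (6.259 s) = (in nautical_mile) 529.1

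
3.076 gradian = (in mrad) 48.32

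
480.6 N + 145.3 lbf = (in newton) 1127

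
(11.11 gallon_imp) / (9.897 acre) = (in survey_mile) 7.836e-10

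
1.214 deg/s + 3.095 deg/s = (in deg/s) 4.309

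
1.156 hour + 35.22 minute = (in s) 6275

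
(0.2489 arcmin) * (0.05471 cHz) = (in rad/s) 3.961e-08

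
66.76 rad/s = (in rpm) 637.5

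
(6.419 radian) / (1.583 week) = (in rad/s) 6.705e-06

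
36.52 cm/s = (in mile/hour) 0.8169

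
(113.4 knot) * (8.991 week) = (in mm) 3.172e+11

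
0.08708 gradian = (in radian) 0.001368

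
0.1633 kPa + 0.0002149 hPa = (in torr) 1.225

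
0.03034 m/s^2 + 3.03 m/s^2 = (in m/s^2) 3.06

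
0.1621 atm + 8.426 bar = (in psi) 124.6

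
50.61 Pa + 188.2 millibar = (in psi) 2.737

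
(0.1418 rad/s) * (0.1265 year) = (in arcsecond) 1.167e+11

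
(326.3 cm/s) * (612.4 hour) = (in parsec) 2.331e-10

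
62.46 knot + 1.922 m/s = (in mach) 0.1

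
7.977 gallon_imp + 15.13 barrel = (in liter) 2442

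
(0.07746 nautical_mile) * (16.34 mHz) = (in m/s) 2.344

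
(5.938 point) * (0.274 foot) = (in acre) 4.323e-08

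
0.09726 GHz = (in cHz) 9.726e+09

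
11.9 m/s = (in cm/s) 1190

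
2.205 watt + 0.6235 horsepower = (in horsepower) 0.6265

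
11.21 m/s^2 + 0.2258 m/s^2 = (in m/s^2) 11.44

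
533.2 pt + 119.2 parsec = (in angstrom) 3.678e+28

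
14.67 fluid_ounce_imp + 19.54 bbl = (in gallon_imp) 683.5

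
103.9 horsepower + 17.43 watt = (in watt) 7.75e+04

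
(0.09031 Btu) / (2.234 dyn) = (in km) 4265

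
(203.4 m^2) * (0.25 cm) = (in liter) 508.5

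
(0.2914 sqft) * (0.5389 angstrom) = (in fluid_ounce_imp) 5.135e-08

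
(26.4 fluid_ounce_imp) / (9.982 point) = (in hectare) 2.13e-05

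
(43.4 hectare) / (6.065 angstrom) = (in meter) 7.156e+14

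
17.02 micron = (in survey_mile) 1.058e-08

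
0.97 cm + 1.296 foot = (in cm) 40.47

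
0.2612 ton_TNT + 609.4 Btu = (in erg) 1.094e+16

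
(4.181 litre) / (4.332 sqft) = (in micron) 1.039e+04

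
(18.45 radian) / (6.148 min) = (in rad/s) 0.05002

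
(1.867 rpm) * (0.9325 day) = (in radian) 1.575e+04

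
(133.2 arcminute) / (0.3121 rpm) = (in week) 1.96e-06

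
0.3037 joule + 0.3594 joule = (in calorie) 0.1585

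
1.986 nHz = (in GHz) 1.986e-18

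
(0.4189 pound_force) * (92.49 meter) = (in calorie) 41.19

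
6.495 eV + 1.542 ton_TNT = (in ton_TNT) 1.542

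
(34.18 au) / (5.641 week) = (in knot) 2.913e+06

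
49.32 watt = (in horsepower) 0.06614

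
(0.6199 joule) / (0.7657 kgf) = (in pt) 234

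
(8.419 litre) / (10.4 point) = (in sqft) 24.7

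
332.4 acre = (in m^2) 1.345e+06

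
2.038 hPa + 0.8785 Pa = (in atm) 0.00202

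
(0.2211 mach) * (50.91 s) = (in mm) 3.833e+06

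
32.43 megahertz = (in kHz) 3.243e+04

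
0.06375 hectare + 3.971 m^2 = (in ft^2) 6905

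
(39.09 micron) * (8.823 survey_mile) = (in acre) 0.0001372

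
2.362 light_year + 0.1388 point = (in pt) 6.334e+19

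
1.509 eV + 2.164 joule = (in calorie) 0.5172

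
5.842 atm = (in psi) 85.85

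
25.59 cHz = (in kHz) 0.0002559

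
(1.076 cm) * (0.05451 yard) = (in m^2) 0.0005363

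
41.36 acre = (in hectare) 16.74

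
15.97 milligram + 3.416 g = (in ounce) 0.1211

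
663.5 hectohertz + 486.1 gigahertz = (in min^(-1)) 2.917e+13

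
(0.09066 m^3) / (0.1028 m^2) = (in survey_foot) 2.893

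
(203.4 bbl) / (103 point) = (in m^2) 890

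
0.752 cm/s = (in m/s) 0.00752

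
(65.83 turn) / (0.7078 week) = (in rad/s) 0.0009662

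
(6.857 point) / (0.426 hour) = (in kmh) 5.678e-06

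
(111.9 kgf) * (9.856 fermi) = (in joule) 1.082e-11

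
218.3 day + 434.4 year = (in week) 2.268e+04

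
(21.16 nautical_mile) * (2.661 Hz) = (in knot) 2.027e+05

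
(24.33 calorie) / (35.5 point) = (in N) 8128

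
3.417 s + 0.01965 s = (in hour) 0.0009546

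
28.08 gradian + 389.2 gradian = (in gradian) 417.3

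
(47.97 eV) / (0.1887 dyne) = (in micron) 4.073e-06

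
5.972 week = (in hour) 1003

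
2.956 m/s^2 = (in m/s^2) 2.956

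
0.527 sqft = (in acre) 1.21e-05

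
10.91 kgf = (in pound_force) 24.05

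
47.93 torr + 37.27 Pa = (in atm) 0.06343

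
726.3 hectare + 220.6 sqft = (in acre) 1795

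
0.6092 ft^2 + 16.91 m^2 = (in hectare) 0.001697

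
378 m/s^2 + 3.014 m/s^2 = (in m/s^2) 381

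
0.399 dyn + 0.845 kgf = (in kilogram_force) 0.845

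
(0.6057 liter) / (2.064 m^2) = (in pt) 0.8319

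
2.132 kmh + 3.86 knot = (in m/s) 2.578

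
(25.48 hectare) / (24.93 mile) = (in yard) 6.945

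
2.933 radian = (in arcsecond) 6.05e+05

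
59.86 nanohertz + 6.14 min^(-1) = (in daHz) 0.01023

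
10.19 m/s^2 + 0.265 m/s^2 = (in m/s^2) 10.46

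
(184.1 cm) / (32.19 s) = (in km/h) 0.2059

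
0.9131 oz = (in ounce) 0.9131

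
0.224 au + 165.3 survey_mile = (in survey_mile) 2.082e+07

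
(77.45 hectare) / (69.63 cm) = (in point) 3.153e+09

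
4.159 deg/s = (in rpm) 0.6932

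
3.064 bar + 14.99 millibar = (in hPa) 3079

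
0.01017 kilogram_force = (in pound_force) 0.02242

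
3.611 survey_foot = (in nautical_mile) 0.0005943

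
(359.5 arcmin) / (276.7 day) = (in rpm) 4.177e-08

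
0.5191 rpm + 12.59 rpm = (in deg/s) 78.65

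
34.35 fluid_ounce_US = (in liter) 1.016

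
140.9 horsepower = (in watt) 1.051e+05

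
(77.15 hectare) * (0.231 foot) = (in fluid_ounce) 1.837e+09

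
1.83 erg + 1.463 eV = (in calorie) 4.374e-08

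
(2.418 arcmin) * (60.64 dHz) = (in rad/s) 0.004265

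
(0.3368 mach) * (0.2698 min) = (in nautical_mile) 1.002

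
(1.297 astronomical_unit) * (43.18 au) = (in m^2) 1.253e+24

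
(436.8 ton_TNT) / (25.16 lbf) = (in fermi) 1.633e+25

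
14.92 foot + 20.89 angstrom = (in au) 3.04e-11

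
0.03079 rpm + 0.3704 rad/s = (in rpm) 3.568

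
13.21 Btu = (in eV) 8.699e+22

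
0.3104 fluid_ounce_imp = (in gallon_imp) 0.00194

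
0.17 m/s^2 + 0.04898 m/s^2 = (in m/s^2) 0.219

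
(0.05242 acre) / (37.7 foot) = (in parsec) 5.983e-16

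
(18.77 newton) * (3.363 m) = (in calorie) 15.09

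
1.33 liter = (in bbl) 0.008365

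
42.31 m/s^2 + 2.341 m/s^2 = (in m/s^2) 44.65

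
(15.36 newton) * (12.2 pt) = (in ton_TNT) 1.58e-11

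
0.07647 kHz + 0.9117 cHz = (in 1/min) 4589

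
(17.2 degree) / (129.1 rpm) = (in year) 7.041e-10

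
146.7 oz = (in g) 4159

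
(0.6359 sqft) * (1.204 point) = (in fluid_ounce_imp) 0.8831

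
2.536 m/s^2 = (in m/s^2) 2.536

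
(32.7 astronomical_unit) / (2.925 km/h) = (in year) 1.909e+05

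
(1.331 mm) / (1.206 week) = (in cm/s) 1.825e-07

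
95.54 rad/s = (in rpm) 912.3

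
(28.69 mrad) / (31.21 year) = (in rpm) 2.784e-10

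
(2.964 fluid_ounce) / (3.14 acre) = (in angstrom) 68.98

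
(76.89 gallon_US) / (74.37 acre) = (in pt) 0.002741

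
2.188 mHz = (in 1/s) 0.002188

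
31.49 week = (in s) 1.905e+07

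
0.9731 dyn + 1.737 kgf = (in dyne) 1.703e+06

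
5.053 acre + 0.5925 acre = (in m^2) 2.285e+04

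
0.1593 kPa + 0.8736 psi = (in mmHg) 46.37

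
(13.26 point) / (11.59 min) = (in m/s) 6.727e-06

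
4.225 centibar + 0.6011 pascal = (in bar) 0.04226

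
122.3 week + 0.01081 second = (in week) 122.3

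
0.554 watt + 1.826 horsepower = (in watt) 1362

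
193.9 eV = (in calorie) 7.425e-18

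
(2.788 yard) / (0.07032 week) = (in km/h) 0.0002158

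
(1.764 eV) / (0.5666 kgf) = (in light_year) 5.376e-36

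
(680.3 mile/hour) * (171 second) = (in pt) 1.474e+08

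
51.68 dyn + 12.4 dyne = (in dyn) 64.08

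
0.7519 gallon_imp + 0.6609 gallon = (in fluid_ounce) 200.2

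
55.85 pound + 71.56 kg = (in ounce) 3418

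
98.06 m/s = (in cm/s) 9806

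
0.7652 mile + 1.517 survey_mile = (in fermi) 3.673e+18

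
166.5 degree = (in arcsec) 5.994e+05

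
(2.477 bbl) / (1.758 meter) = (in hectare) 2.24e-05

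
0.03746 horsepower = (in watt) 27.93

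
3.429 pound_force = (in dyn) 1.525e+06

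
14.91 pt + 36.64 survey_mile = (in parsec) 1.911e-12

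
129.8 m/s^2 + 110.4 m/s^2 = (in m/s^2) 240.2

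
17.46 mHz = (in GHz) 1.746e-11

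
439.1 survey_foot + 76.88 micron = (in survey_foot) 439.1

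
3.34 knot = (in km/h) 6.186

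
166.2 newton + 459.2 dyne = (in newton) 166.2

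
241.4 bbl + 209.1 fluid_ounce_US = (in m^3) 38.39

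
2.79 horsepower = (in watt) 2081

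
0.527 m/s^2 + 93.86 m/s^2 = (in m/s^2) 94.39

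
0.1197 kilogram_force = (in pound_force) 0.2639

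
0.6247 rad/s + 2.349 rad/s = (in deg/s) 170.4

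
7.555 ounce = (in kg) 0.2142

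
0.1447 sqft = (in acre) 3.322e-06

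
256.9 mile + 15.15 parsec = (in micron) 4.675e+23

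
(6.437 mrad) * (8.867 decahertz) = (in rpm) 5.45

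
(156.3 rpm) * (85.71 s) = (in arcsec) 2.894e+08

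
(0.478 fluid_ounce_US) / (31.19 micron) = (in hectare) 4.532e-05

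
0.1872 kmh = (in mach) 0.0001527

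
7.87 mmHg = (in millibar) 10.49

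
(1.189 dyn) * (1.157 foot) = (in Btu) 3.974e-09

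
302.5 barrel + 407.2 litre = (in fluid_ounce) 1.64e+06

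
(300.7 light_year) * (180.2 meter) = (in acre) 1.267e+17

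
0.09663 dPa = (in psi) 1.401e-06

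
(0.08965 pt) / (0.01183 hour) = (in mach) 2.181e-09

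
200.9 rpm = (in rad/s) 21.04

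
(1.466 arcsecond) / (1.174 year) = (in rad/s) 1.92e-13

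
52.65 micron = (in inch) 0.002073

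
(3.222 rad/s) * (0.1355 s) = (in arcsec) 9.005e+04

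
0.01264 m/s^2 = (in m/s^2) 0.01264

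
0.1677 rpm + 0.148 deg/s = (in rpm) 0.1924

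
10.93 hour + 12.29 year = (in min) 6.46e+06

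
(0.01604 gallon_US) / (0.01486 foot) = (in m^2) 0.01341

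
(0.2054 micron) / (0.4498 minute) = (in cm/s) 7.611e-07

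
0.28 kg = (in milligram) 2.8e+05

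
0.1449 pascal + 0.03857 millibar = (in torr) 0.03002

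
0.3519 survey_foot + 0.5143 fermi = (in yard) 0.1173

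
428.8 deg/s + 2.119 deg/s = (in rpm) 71.82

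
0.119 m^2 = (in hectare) 1.19e-05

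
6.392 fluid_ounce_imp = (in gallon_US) 0.04798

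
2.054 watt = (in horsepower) 0.002754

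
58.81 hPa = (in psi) 0.853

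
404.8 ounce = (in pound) 25.3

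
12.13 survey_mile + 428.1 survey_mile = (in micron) 7.085e+11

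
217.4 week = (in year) 4.169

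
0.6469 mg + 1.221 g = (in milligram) 1222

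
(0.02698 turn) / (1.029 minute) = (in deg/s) 0.1573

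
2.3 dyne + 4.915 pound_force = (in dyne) 2.186e+06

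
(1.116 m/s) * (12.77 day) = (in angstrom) 1.231e+16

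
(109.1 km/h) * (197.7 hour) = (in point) 6.114e+10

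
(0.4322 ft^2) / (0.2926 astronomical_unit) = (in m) 9.173e-13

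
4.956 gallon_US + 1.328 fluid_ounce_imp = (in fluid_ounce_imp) 661.6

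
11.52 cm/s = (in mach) 0.0003383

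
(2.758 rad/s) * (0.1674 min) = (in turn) 4.409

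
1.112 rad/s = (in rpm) 10.62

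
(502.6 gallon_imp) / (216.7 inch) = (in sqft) 4.468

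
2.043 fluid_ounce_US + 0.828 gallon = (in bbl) 0.02009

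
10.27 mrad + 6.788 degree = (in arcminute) 442.6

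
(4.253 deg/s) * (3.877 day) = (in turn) 3957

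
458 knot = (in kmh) 848.2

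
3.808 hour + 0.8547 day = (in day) 1.013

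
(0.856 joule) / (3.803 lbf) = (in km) 5.06e-05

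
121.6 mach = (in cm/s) 4.14e+06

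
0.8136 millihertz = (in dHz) 0.008136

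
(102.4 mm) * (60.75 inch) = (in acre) 3.904e-05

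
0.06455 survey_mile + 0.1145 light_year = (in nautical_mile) 5.849e+11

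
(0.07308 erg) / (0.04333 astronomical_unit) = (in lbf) 2.535e-19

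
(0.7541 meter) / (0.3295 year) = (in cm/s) 7.257e-06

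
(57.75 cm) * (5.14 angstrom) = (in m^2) 2.968e-10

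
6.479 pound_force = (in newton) 28.82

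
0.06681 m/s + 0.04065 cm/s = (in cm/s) 6.722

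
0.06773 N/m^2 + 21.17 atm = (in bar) 21.45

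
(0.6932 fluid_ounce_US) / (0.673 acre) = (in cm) 7.527e-07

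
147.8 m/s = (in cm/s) 1.478e+04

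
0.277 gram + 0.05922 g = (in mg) 336.2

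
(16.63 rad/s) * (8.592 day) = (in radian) 1.235e+07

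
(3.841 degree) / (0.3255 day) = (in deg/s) 0.0001366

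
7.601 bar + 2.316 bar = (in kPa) 991.7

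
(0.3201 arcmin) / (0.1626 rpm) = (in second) 0.005468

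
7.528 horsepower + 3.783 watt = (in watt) 5617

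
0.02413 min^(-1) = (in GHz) 4.022e-13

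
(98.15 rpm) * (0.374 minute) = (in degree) 1.321e+04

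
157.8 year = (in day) 5.76e+04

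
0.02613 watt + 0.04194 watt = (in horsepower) 9.128e-05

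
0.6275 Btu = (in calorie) 158.2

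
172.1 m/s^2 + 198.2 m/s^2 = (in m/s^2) 370.3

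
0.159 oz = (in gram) 4.508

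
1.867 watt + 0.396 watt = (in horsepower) 0.003035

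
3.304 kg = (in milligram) 3.304e+06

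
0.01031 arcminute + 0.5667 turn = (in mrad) 3561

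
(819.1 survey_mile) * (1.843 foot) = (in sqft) 7.971e+06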